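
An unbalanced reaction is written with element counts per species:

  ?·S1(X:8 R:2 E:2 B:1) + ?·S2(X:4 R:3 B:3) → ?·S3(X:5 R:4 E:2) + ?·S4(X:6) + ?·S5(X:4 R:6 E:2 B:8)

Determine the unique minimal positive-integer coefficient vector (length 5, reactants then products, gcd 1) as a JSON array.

X: 4·8+4·4 = 48 | 2·5+5·6+2·4 = 48
R: 4·2+4·3 = 20 | 2·4+5·0+2·6 = 20
E: 4·2+4·0 = 8 | 2·2+5·0+2·2 = 8
B: 4·1+4·3 = 16 | 2·0+5·0+2·8 = 16
gcd(4,4,2,5,2) = 1

Coefficients: [4, 4, 2, 5, 2]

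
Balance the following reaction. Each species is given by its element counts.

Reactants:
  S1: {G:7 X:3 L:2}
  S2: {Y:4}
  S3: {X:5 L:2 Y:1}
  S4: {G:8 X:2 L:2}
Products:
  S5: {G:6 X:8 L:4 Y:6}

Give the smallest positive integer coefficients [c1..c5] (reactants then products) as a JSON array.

Coefficients: [2, 6, 6, 2, 5]

G: 2·7+6·0+6·0+2·8 = 30 | 5·6 = 30
X: 2·3+6·0+6·5+2·2 = 40 | 5·8 = 40
L: 2·2+6·0+6·2+2·2 = 20 | 5·4 = 20
Y: 2·0+6·4+6·1+2·0 = 30 | 5·6 = 30
gcd(2,6,6,2,5) = 1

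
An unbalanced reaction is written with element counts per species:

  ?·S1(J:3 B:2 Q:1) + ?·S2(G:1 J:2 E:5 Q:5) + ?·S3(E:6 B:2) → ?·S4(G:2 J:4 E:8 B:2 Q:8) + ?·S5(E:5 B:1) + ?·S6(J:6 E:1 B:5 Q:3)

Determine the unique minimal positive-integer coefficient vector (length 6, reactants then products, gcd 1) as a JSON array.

G: 4·0+2·1+5·0 = 2 | 1·2+6·0+2·0 = 2
J: 4·3+2·2+5·0 = 16 | 1·4+6·0+2·6 = 16
E: 4·0+2·5+5·6 = 40 | 1·8+6·5+2·1 = 40
B: 4·2+2·0+5·2 = 18 | 1·2+6·1+2·5 = 18
Q: 4·1+2·5+5·0 = 14 | 1·8+6·0+2·3 = 14
gcd(4,2,5,1,6,2) = 1

Coefficients: [4, 2, 5, 1, 6, 2]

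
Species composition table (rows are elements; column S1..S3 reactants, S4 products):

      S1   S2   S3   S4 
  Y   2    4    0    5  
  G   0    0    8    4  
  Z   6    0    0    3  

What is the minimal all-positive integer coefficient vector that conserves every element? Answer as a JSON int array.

Coefficients: [1, 2, 1, 2]

Y: 1·2+2·4+1·0 = 10 | 2·5 = 10
G: 1·0+2·0+1·8 = 8 | 2·4 = 8
Z: 1·6+2·0+1·0 = 6 | 2·3 = 6
gcd(1,2,1,2) = 1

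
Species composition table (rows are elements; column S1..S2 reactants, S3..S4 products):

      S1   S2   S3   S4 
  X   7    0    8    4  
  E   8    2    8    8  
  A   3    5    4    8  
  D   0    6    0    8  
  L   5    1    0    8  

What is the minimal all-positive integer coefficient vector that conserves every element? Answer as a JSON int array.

X: 4·7+4·0 = 28 | 2·8+3·4 = 28
E: 4·8+4·2 = 40 | 2·8+3·8 = 40
A: 4·3+4·5 = 32 | 2·4+3·8 = 32
D: 4·0+4·6 = 24 | 2·0+3·8 = 24
L: 4·5+4·1 = 24 | 2·0+3·8 = 24
gcd(4,4,2,3) = 1

Coefficients: [4, 4, 2, 3]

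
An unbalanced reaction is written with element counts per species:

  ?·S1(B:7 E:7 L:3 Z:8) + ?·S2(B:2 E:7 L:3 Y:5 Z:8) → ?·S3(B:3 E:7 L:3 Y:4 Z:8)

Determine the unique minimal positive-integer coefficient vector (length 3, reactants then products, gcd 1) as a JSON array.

Coefficients: [1, 4, 5]

B: 1·7+4·2 = 15 | 5·3 = 15
E: 1·7+4·7 = 35 | 5·7 = 35
L: 1·3+4·3 = 15 | 5·3 = 15
Y: 1·0+4·5 = 20 | 5·4 = 20
Z: 1·8+4·8 = 40 | 5·8 = 40
gcd(1,4,5) = 1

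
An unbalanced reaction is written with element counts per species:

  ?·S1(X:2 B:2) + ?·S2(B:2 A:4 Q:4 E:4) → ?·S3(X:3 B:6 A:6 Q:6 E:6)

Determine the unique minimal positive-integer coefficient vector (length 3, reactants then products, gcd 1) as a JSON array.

X: 3·2+3·0 = 6 | 2·3 = 6
B: 3·2+3·2 = 12 | 2·6 = 12
A: 3·0+3·4 = 12 | 2·6 = 12
Q: 3·0+3·4 = 12 | 2·6 = 12
E: 3·0+3·4 = 12 | 2·6 = 12
gcd(3,3,2) = 1

Coefficients: [3, 3, 2]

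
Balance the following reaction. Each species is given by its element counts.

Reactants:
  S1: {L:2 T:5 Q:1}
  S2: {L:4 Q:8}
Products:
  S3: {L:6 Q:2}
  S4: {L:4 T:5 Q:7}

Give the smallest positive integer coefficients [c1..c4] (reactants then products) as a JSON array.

L: 5·2+4·4 = 26 | 1·6+5·4 = 26
T: 5·5+4·0 = 25 | 1·0+5·5 = 25
Q: 5·1+4·8 = 37 | 1·2+5·7 = 37
gcd(5,4,1,5) = 1

Coefficients: [5, 4, 1, 5]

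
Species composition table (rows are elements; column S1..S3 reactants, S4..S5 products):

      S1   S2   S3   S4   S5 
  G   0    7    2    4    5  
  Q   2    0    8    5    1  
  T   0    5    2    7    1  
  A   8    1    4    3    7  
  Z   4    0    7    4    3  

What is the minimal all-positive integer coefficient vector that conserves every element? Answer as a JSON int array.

Coefficients: [5, 6, 2, 4, 6]

G: 5·0+6·7+2·2 = 46 | 4·4+6·5 = 46
Q: 5·2+6·0+2·8 = 26 | 4·5+6·1 = 26
T: 5·0+6·5+2·2 = 34 | 4·7+6·1 = 34
A: 5·8+6·1+2·4 = 54 | 4·3+6·7 = 54
Z: 5·4+6·0+2·7 = 34 | 4·4+6·3 = 34
gcd(5,6,2,4,6) = 1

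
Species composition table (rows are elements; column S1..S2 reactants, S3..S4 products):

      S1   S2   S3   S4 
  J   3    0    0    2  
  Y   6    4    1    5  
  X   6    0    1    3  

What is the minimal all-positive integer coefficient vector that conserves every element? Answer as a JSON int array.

J: 4·3+3·0 = 12 | 6·0+6·2 = 12
Y: 4·6+3·4 = 36 | 6·1+6·5 = 36
X: 4·6+3·0 = 24 | 6·1+6·3 = 24
gcd(4,3,6,6) = 1

Coefficients: [4, 3, 6, 6]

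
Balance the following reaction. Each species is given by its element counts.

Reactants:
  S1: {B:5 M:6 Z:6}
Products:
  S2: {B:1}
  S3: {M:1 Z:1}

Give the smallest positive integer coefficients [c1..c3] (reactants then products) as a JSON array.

B: 1·5 = 5 | 5·1+6·0 = 5
M: 1·6 = 6 | 5·0+6·1 = 6
Z: 1·6 = 6 | 5·0+6·1 = 6
gcd(1,5,6) = 1

Coefficients: [1, 5, 6]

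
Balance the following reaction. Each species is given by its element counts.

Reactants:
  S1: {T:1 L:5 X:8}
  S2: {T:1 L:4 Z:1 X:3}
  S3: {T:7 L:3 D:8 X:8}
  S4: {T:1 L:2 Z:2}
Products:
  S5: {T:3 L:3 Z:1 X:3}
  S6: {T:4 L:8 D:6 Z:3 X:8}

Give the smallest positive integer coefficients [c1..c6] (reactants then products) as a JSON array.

T: 1·1+6·1+3·7+6·1 = 34 | 6·3+4·4 = 34
L: 1·5+6·4+3·3+6·2 = 50 | 6·3+4·8 = 50
D: 1·0+6·0+3·8+6·0 = 24 | 6·0+4·6 = 24
Z: 1·0+6·1+3·0+6·2 = 18 | 6·1+4·3 = 18
X: 1·8+6·3+3·8+6·0 = 50 | 6·3+4·8 = 50
gcd(1,6,3,6,6,4) = 1

Coefficients: [1, 6, 3, 6, 6, 4]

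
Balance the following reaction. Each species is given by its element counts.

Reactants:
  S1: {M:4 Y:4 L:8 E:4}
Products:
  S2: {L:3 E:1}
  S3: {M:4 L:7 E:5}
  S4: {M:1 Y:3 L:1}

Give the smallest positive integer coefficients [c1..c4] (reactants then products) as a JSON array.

M: 3·4 = 12 | 2·0+2·4+4·1 = 12
Y: 3·4 = 12 | 2·0+2·0+4·3 = 12
L: 3·8 = 24 | 2·3+2·7+4·1 = 24
E: 3·4 = 12 | 2·1+2·5+4·0 = 12
gcd(3,2,2,4) = 1

Coefficients: [3, 2, 2, 4]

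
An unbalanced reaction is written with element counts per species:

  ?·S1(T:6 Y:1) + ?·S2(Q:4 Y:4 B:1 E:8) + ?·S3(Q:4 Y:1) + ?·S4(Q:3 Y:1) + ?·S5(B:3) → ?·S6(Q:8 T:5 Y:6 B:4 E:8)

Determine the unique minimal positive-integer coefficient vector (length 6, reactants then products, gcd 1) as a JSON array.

Q: 5·0+6·4+3·4+4·3+6·0 = 48 | 6·8 = 48
T: 5·6+6·0+3·0+4·0+6·0 = 30 | 6·5 = 30
Y: 5·1+6·4+3·1+4·1+6·0 = 36 | 6·6 = 36
B: 5·0+6·1+3·0+4·0+6·3 = 24 | 6·4 = 24
E: 5·0+6·8+3·0+4·0+6·0 = 48 | 6·8 = 48
gcd(5,6,3,4,6,6) = 1

Coefficients: [5, 6, 3, 4, 6, 6]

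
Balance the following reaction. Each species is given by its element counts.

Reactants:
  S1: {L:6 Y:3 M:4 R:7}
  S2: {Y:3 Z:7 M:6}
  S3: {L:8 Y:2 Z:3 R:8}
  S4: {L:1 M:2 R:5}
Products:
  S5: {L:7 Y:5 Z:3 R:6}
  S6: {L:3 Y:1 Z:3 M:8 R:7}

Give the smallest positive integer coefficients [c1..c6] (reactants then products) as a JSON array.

Coefficients: [4, 3, 2, 3, 4, 5]

L: 4·6+3·0+2·8+3·1 = 43 | 4·7+5·3 = 43
Y: 4·3+3·3+2·2+3·0 = 25 | 4·5+5·1 = 25
Z: 4·0+3·7+2·3+3·0 = 27 | 4·3+5·3 = 27
M: 4·4+3·6+2·0+3·2 = 40 | 4·0+5·8 = 40
R: 4·7+3·0+2·8+3·5 = 59 | 4·6+5·7 = 59
gcd(4,3,2,3,4,5) = 1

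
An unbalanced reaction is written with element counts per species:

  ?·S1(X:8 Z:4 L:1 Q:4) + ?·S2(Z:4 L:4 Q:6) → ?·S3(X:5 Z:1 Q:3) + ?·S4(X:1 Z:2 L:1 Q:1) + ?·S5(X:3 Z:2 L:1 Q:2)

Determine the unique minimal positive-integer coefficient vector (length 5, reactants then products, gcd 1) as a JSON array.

X: 4·8+1·0 = 32 | 4·5+6·1+2·3 = 32
Z: 4·4+1·4 = 20 | 4·1+6·2+2·2 = 20
L: 4·1+1·4 = 8 | 4·0+6·1+2·1 = 8
Q: 4·4+1·6 = 22 | 4·3+6·1+2·2 = 22
gcd(4,1,4,6,2) = 1

Coefficients: [4, 1, 4, 6, 2]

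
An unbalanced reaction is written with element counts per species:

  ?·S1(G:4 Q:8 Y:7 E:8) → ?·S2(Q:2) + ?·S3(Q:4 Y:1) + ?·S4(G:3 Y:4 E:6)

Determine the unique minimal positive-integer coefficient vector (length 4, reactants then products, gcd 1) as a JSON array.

G: 3·4 = 12 | 2·0+5·0+4·3 = 12
Q: 3·8 = 24 | 2·2+5·4+4·0 = 24
Y: 3·7 = 21 | 2·0+5·1+4·4 = 21
E: 3·8 = 24 | 2·0+5·0+4·6 = 24
gcd(3,2,5,4) = 1

Coefficients: [3, 2, 5, 4]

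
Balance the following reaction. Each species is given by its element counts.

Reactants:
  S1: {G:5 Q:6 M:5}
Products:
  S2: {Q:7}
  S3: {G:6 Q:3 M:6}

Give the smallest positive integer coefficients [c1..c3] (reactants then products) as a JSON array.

Coefficients: [6, 3, 5]

G: 6·5 = 30 | 3·0+5·6 = 30
Q: 6·6 = 36 | 3·7+5·3 = 36
M: 6·5 = 30 | 3·0+5·6 = 30
gcd(6,3,5) = 1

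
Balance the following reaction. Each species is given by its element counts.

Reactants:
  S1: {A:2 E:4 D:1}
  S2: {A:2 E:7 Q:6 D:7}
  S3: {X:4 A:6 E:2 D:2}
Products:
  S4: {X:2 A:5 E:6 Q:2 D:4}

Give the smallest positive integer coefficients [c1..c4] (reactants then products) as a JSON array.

X: 4·0+2·0+3·4 = 12 | 6·2 = 12
A: 4·2+2·2+3·6 = 30 | 6·5 = 30
E: 4·4+2·7+3·2 = 36 | 6·6 = 36
Q: 4·0+2·6+3·0 = 12 | 6·2 = 12
D: 4·1+2·7+3·2 = 24 | 6·4 = 24
gcd(4,2,3,6) = 1

Coefficients: [4, 2, 3, 6]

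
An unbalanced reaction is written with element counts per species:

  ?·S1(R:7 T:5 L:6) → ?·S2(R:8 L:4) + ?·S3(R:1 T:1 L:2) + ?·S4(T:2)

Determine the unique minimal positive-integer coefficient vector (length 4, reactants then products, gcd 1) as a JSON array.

Coefficients: [3, 2, 5, 5]

R: 3·7 = 21 | 2·8+5·1+5·0 = 21
T: 3·5 = 15 | 2·0+5·1+5·2 = 15
L: 3·6 = 18 | 2·4+5·2+5·0 = 18
gcd(3,2,5,5) = 1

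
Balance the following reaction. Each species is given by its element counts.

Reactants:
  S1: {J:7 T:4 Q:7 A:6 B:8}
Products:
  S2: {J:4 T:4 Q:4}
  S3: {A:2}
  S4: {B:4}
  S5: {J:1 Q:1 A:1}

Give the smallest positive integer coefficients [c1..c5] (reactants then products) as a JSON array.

J: 2·7 = 14 | 2·4+3·0+4·0+6·1 = 14
T: 2·4 = 8 | 2·4+3·0+4·0+6·0 = 8
Q: 2·7 = 14 | 2·4+3·0+4·0+6·1 = 14
A: 2·6 = 12 | 2·0+3·2+4·0+6·1 = 12
B: 2·8 = 16 | 2·0+3·0+4·4+6·0 = 16
gcd(2,2,3,4,6) = 1

Coefficients: [2, 2, 3, 4, 6]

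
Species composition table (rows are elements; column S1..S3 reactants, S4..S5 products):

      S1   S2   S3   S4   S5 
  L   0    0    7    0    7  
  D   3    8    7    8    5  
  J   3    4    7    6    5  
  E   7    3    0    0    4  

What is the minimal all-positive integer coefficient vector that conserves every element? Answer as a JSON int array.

Coefficients: [2, 2, 5, 4, 5]

L: 2·0+2·0+5·7 = 35 | 4·0+5·7 = 35
D: 2·3+2·8+5·7 = 57 | 4·8+5·5 = 57
J: 2·3+2·4+5·7 = 49 | 4·6+5·5 = 49
E: 2·7+2·3+5·0 = 20 | 4·0+5·4 = 20
gcd(2,2,5,4,5) = 1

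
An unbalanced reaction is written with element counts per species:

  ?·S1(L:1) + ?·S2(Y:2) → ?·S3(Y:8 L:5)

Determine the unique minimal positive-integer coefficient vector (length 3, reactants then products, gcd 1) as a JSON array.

Y: 5·0+4·2 = 8 | 1·8 = 8
L: 5·1+4·0 = 5 | 1·5 = 5
gcd(5,4,1) = 1

Coefficients: [5, 4, 1]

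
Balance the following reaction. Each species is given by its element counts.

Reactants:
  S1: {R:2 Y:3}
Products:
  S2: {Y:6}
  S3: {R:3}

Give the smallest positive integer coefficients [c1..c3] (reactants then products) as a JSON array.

R: 6·2 = 12 | 3·0+4·3 = 12
Y: 6·3 = 18 | 3·6+4·0 = 18
gcd(6,3,4) = 1

Coefficients: [6, 3, 4]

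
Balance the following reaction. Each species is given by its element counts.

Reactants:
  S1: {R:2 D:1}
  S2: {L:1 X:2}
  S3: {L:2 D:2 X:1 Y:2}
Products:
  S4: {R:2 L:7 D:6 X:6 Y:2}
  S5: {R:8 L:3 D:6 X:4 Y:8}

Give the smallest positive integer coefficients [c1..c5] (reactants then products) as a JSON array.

R: 6·2+5·0+6·0 = 12 | 2·2+1·8 = 12
L: 6·0+5·1+6·2 = 17 | 2·7+1·3 = 17
D: 6·1+5·0+6·2 = 18 | 2·6+1·6 = 18
X: 6·0+5·2+6·1 = 16 | 2·6+1·4 = 16
Y: 6·0+5·0+6·2 = 12 | 2·2+1·8 = 12
gcd(6,5,6,2,1) = 1

Coefficients: [6, 5, 6, 2, 1]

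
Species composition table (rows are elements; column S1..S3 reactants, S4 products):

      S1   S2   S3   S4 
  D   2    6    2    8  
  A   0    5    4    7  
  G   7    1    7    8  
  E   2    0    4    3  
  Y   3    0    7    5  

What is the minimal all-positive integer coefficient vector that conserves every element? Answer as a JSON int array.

Coefficients: [1, 2, 1, 2]

D: 1·2+2·6+1·2 = 16 | 2·8 = 16
A: 1·0+2·5+1·4 = 14 | 2·7 = 14
G: 1·7+2·1+1·7 = 16 | 2·8 = 16
E: 1·2+2·0+1·4 = 6 | 2·3 = 6
Y: 1·3+2·0+1·7 = 10 | 2·5 = 10
gcd(1,2,1,2) = 1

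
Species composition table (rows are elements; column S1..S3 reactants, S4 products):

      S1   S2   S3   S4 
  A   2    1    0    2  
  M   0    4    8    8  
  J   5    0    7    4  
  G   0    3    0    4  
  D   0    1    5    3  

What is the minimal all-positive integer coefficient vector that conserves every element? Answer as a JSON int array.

A: 1·2+4·1+1·0 = 6 | 3·2 = 6
M: 1·0+4·4+1·8 = 24 | 3·8 = 24
J: 1·5+4·0+1·7 = 12 | 3·4 = 12
G: 1·0+4·3+1·0 = 12 | 3·4 = 12
D: 1·0+4·1+1·5 = 9 | 3·3 = 9
gcd(1,4,1,3) = 1

Coefficients: [1, 4, 1, 3]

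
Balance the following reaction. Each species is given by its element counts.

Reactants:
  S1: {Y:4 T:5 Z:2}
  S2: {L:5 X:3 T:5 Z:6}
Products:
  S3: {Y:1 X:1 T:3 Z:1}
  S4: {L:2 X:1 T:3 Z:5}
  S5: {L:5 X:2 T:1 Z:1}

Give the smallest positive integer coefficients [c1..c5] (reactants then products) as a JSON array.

Y: 1·4+5·0 = 4 | 4·1+5·0+3·0 = 4
L: 1·0+5·5 = 25 | 4·0+5·2+3·5 = 25
X: 1·0+5·3 = 15 | 4·1+5·1+3·2 = 15
T: 1·5+5·5 = 30 | 4·3+5·3+3·1 = 30
Z: 1·2+5·6 = 32 | 4·1+5·5+3·1 = 32
gcd(1,5,4,5,3) = 1

Coefficients: [1, 5, 4, 5, 3]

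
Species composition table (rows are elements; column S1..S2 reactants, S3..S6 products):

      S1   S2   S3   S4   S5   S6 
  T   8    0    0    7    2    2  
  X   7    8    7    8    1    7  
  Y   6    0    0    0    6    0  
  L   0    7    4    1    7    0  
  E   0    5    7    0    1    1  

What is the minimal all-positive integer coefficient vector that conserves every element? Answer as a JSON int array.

Coefficients: [4, 6, 3, 2, 4, 5]

T: 4·8+6·0 = 32 | 3·0+2·7+4·2+5·2 = 32
X: 4·7+6·8 = 76 | 3·7+2·8+4·1+5·7 = 76
Y: 4·6+6·0 = 24 | 3·0+2·0+4·6+5·0 = 24
L: 4·0+6·7 = 42 | 3·4+2·1+4·7+5·0 = 42
E: 4·0+6·5 = 30 | 3·7+2·0+4·1+5·1 = 30
gcd(4,6,3,2,4,5) = 1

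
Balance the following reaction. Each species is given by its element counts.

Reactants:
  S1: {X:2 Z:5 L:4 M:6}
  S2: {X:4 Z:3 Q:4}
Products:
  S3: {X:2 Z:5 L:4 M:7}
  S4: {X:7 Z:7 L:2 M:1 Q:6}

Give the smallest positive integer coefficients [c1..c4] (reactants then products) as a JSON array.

X: 5·2+3·4 = 22 | 4·2+2·7 = 22
Z: 5·5+3·3 = 34 | 4·5+2·7 = 34
L: 5·4+3·0 = 20 | 4·4+2·2 = 20
M: 5·6+3·0 = 30 | 4·7+2·1 = 30
Q: 5·0+3·4 = 12 | 4·0+2·6 = 12
gcd(5,3,4,2) = 1

Coefficients: [5, 3, 4, 2]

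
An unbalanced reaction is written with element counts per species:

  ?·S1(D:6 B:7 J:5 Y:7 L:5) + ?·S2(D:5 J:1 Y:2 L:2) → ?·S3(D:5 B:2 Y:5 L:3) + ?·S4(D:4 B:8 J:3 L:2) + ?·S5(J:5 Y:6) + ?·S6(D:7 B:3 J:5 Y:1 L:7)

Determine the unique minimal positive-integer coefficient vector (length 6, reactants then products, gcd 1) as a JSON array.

Coefficients: [6, 4, 6, 3, 3, 2]

D: 6·6+4·5 = 56 | 6·5+3·4+3·0+2·7 = 56
B: 6·7+4·0 = 42 | 6·2+3·8+3·0+2·3 = 42
J: 6·5+4·1 = 34 | 6·0+3·3+3·5+2·5 = 34
Y: 6·7+4·2 = 50 | 6·5+3·0+3·6+2·1 = 50
L: 6·5+4·2 = 38 | 6·3+3·2+3·0+2·7 = 38
gcd(6,4,6,3,3,2) = 1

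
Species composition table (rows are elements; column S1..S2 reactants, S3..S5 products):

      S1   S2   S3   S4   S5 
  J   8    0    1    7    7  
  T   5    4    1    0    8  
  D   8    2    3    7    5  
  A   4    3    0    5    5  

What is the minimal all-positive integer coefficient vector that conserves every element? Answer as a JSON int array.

Coefficients: [3, 1, 3, 1, 2]

J: 3·8+1·0 = 24 | 3·1+1·7+2·7 = 24
T: 3·5+1·4 = 19 | 3·1+1·0+2·8 = 19
D: 3·8+1·2 = 26 | 3·3+1·7+2·5 = 26
A: 3·4+1·3 = 15 | 3·0+1·5+2·5 = 15
gcd(3,1,3,1,2) = 1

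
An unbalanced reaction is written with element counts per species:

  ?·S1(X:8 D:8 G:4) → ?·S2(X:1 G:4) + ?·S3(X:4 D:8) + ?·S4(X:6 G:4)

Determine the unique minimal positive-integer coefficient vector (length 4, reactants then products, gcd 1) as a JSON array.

X: 5·8 = 40 | 2·1+5·4+3·6 = 40
D: 5·8 = 40 | 2·0+5·8+3·0 = 40
G: 5·4 = 20 | 2·4+5·0+3·4 = 20
gcd(5,2,5,3) = 1

Coefficients: [5, 2, 5, 3]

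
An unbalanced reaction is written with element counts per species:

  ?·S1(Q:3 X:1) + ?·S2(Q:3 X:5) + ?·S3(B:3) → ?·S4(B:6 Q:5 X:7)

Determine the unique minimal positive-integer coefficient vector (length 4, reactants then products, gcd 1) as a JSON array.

Coefficients: [1, 4, 6, 3]

B: 1·0+4·0+6·3 = 18 | 3·6 = 18
Q: 1·3+4·3+6·0 = 15 | 3·5 = 15
X: 1·1+4·5+6·0 = 21 | 3·7 = 21
gcd(1,4,6,3) = 1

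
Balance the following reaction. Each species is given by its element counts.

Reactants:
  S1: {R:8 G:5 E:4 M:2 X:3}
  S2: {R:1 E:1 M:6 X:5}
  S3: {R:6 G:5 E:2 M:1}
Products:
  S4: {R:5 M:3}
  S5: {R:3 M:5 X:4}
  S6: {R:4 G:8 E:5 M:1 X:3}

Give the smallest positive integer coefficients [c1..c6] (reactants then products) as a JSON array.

Coefficients: [2, 5, 6, 5, 4, 5]

R: 2·8+5·1+6·6 = 57 | 5·5+4·3+5·4 = 57
G: 2·5+5·0+6·5 = 40 | 5·0+4·0+5·8 = 40
E: 2·4+5·1+6·2 = 25 | 5·0+4·0+5·5 = 25
M: 2·2+5·6+6·1 = 40 | 5·3+4·5+5·1 = 40
X: 2·3+5·5+6·0 = 31 | 5·0+4·4+5·3 = 31
gcd(2,5,6,5,4,5) = 1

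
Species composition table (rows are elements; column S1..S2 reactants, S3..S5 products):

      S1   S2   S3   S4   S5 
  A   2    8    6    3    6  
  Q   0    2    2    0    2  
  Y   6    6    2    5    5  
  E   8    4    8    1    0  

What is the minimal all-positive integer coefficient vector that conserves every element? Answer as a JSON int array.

Coefficients: [1, 5, 3, 4, 2]

A: 1·2+5·8 = 42 | 3·6+4·3+2·6 = 42
Q: 1·0+5·2 = 10 | 3·2+4·0+2·2 = 10
Y: 1·6+5·6 = 36 | 3·2+4·5+2·5 = 36
E: 1·8+5·4 = 28 | 3·8+4·1+2·0 = 28
gcd(1,5,3,4,2) = 1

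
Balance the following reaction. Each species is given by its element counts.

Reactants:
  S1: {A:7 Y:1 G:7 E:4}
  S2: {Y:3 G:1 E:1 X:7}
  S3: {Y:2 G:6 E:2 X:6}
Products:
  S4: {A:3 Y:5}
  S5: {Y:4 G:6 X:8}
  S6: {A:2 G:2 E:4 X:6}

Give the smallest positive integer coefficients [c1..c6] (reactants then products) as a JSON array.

A: 2·7+6·0+1·0 = 14 | 2·3+3·0+4·2 = 14
Y: 2·1+6·3+1·2 = 22 | 2·5+3·4+4·0 = 22
G: 2·7+6·1+1·6 = 26 | 2·0+3·6+4·2 = 26
E: 2·4+6·1+1·2 = 16 | 2·0+3·0+4·4 = 16
X: 2·0+6·7+1·6 = 48 | 2·0+3·8+4·6 = 48
gcd(2,6,1,2,3,4) = 1

Coefficients: [2, 6, 1, 2, 3, 4]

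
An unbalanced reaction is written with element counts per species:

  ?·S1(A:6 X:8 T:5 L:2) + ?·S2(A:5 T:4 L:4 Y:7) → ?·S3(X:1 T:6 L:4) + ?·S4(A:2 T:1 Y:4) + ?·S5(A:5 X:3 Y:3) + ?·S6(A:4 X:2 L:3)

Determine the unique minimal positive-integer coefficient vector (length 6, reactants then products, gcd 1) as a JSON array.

A: 3·6+5·5 = 43 | 5·0+5·2+5·5+2·4 = 43
X: 3·8+5·0 = 24 | 5·1+5·0+5·3+2·2 = 24
T: 3·5+5·4 = 35 | 5·6+5·1+5·0+2·0 = 35
L: 3·2+5·4 = 26 | 5·4+5·0+5·0+2·3 = 26
Y: 3·0+5·7 = 35 | 5·0+5·4+5·3+2·0 = 35
gcd(3,5,5,5,5,2) = 1

Coefficients: [3, 5, 5, 5, 5, 2]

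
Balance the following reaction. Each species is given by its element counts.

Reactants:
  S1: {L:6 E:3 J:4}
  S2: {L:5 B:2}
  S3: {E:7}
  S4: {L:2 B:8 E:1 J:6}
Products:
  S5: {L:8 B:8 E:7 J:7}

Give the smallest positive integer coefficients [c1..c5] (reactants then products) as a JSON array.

Coefficients: [3, 4, 4, 5, 6]

L: 3·6+4·5+4·0+5·2 = 48 | 6·8 = 48
B: 3·0+4·2+4·0+5·8 = 48 | 6·8 = 48
E: 3·3+4·0+4·7+5·1 = 42 | 6·7 = 42
J: 3·4+4·0+4·0+5·6 = 42 | 6·7 = 42
gcd(3,4,4,5,6) = 1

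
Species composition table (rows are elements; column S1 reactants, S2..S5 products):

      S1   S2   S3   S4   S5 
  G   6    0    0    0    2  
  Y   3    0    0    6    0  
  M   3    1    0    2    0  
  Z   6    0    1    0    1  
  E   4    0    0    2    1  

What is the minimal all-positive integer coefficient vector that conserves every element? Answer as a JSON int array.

Coefficients: [2, 4, 6, 1, 6]

G: 2·6 = 12 | 4·0+6·0+1·0+6·2 = 12
Y: 2·3 = 6 | 4·0+6·0+1·6+6·0 = 6
M: 2·3 = 6 | 4·1+6·0+1·2+6·0 = 6
Z: 2·6 = 12 | 4·0+6·1+1·0+6·1 = 12
E: 2·4 = 8 | 4·0+6·0+1·2+6·1 = 8
gcd(2,4,6,1,6) = 1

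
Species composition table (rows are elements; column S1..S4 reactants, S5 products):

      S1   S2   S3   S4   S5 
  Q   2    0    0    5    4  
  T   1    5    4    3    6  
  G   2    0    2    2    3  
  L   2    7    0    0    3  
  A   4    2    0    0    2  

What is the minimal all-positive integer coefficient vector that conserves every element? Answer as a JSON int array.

Coefficients: [2, 2, 3, 4, 6]

Q: 2·2+2·0+3·0+4·5 = 24 | 6·4 = 24
T: 2·1+2·5+3·4+4·3 = 36 | 6·6 = 36
G: 2·2+2·0+3·2+4·2 = 18 | 6·3 = 18
L: 2·2+2·7+3·0+4·0 = 18 | 6·3 = 18
A: 2·4+2·2+3·0+4·0 = 12 | 6·2 = 12
gcd(2,2,3,4,6) = 1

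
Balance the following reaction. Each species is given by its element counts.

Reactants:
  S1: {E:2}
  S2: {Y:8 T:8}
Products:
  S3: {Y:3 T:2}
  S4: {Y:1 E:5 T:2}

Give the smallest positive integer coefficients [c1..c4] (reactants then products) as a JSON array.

Y: 5·0+1·8 = 8 | 2·3+2·1 = 8
E: 5·2+1·0 = 10 | 2·0+2·5 = 10
T: 5·0+1·8 = 8 | 2·2+2·2 = 8
gcd(5,1,2,2) = 1

Coefficients: [5, 1, 2, 2]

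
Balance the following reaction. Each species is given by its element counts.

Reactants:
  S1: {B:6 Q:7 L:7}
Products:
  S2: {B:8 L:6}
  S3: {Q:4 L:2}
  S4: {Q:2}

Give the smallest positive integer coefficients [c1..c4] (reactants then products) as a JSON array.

B: 4·6 = 24 | 3·8+5·0+4·0 = 24
Q: 4·7 = 28 | 3·0+5·4+4·2 = 28
L: 4·7 = 28 | 3·6+5·2+4·0 = 28
gcd(4,3,5,4) = 1

Coefficients: [4, 3, 5, 4]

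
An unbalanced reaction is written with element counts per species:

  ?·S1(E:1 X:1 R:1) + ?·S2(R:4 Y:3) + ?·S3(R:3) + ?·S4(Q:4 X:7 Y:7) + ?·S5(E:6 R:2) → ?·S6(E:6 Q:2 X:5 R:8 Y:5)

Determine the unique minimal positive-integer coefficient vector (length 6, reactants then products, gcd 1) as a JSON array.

E: 6·1+2·0+4·0+2·0+3·6 = 24 | 4·6 = 24
Q: 6·0+2·0+4·0+2·4+3·0 = 8 | 4·2 = 8
X: 6·1+2·0+4·0+2·7+3·0 = 20 | 4·5 = 20
R: 6·1+2·4+4·3+2·0+3·2 = 32 | 4·8 = 32
Y: 6·0+2·3+4·0+2·7+3·0 = 20 | 4·5 = 20
gcd(6,2,4,2,3,4) = 1

Coefficients: [6, 2, 4, 2, 3, 4]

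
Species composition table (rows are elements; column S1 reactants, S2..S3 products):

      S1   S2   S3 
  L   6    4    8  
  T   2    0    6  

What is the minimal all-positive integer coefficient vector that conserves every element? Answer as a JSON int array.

Coefficients: [6, 5, 2]

L: 6·6 = 36 | 5·4+2·8 = 36
T: 6·2 = 12 | 5·0+2·6 = 12
gcd(6,5,2) = 1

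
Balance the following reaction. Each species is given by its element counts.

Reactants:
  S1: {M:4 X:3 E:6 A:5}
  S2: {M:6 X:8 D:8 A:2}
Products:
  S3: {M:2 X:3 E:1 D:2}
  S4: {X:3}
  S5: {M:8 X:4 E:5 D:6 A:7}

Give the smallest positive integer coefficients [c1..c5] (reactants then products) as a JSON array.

Coefficients: [3, 3, 3, 4, 3]

M: 3·4+3·6 = 30 | 3·2+4·0+3·8 = 30
X: 3·3+3·8 = 33 | 3·3+4·3+3·4 = 33
E: 3·6+3·0 = 18 | 3·1+4·0+3·5 = 18
D: 3·0+3·8 = 24 | 3·2+4·0+3·6 = 24
A: 3·5+3·2 = 21 | 3·0+4·0+3·7 = 21
gcd(3,3,3,4,3) = 1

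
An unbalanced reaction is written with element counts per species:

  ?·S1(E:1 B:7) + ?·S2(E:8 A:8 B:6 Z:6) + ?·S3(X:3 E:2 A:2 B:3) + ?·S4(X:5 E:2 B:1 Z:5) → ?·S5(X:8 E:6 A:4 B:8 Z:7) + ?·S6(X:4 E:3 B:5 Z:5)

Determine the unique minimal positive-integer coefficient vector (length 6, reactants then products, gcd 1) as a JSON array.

Coefficients: [3, 1, 2, 6, 3, 3]

X: 3·0+1·0+2·3+6·5 = 36 | 3·8+3·4 = 36
E: 3·1+1·8+2·2+6·2 = 27 | 3·6+3·3 = 27
A: 3·0+1·8+2·2+6·0 = 12 | 3·4+3·0 = 12
B: 3·7+1·6+2·3+6·1 = 39 | 3·8+3·5 = 39
Z: 3·0+1·6+2·0+6·5 = 36 | 3·7+3·5 = 36
gcd(3,1,2,6,3,3) = 1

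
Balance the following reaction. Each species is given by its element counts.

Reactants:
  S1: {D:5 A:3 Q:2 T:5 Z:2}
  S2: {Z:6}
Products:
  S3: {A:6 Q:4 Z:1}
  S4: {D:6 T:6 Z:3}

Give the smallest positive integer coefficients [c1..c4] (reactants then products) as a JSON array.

D: 6·5+1·0 = 30 | 3·0+5·6 = 30
A: 6·3+1·0 = 18 | 3·6+5·0 = 18
Q: 6·2+1·0 = 12 | 3·4+5·0 = 12
T: 6·5+1·0 = 30 | 3·0+5·6 = 30
Z: 6·2+1·6 = 18 | 3·1+5·3 = 18
gcd(6,1,3,5) = 1

Coefficients: [6, 1, 3, 5]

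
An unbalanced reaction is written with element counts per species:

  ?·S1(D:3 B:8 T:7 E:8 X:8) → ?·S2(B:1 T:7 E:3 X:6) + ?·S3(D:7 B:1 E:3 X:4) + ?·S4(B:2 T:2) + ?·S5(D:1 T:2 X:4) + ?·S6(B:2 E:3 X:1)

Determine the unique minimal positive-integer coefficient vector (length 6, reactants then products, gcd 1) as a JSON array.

D: 3·3 = 9 | 1·0+1·7+5·0+2·1+6·0 = 9
B: 3·8 = 24 | 1·1+1·1+5·2+2·0+6·2 = 24
T: 3·7 = 21 | 1·7+1·0+5·2+2·2+6·0 = 21
E: 3·8 = 24 | 1·3+1·3+5·0+2·0+6·3 = 24
X: 3·8 = 24 | 1·6+1·4+5·0+2·4+6·1 = 24
gcd(3,1,1,5,2,6) = 1

Coefficients: [3, 1, 1, 5, 2, 6]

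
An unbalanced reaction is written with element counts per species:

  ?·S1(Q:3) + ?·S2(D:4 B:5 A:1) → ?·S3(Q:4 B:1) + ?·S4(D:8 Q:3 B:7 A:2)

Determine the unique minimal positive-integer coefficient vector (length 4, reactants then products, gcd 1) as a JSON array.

D: 5·0+2·4 = 8 | 3·0+1·8 = 8
Q: 5·3+2·0 = 15 | 3·4+1·3 = 15
B: 5·0+2·5 = 10 | 3·1+1·7 = 10
A: 5·0+2·1 = 2 | 3·0+1·2 = 2
gcd(5,2,3,1) = 1

Coefficients: [5, 2, 3, 1]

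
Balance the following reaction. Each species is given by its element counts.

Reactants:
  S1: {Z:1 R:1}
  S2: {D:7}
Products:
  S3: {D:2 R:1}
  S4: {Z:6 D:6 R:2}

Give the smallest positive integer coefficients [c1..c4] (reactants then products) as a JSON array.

Coefficients: [6, 2, 4, 1]

Z: 6·1+2·0 = 6 | 4·0+1·6 = 6
D: 6·0+2·7 = 14 | 4·2+1·6 = 14
R: 6·1+2·0 = 6 | 4·1+1·2 = 6
gcd(6,2,4,1) = 1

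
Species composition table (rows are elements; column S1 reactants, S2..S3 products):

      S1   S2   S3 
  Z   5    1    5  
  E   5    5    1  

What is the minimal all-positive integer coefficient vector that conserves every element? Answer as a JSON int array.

Z: 6·5 = 30 | 5·1+5·5 = 30
E: 6·5 = 30 | 5·5+5·1 = 30
gcd(6,5,5) = 1

Coefficients: [6, 5, 5]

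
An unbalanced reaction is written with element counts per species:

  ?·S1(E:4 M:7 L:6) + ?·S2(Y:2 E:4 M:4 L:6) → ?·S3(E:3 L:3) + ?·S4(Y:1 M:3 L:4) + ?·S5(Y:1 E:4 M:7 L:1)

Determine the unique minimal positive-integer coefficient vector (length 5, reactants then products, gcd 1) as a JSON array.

Y: 2·0+3·2 = 6 | 4·0+4·1+2·1 = 6
E: 2·4+3·4 = 20 | 4·3+4·0+2·4 = 20
M: 2·7+3·4 = 26 | 4·0+4·3+2·7 = 26
L: 2·6+3·6 = 30 | 4·3+4·4+2·1 = 30
gcd(2,3,4,4,2) = 1

Coefficients: [2, 3, 4, 4, 2]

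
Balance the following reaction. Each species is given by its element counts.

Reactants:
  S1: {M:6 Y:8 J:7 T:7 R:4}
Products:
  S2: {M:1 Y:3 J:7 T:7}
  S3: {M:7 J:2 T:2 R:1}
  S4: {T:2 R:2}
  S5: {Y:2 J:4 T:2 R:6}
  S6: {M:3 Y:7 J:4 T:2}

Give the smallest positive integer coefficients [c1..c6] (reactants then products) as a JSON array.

M: 5·6 = 30 | 1·1+2·7+6·0+1·0+5·3 = 30
Y: 5·8 = 40 | 1·3+2·0+6·0+1·2+5·7 = 40
J: 5·7 = 35 | 1·7+2·2+6·0+1·4+5·4 = 35
T: 5·7 = 35 | 1·7+2·2+6·2+1·2+5·2 = 35
R: 5·4 = 20 | 1·0+2·1+6·2+1·6+5·0 = 20
gcd(5,1,2,6,1,5) = 1

Coefficients: [5, 1, 2, 6, 1, 5]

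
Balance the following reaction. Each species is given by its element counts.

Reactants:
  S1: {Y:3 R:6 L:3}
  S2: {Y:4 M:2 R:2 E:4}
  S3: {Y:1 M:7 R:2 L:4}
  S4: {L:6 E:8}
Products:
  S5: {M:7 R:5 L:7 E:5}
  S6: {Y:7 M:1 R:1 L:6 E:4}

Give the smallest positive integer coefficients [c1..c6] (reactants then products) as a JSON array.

Coefficients: [2, 1, 4, 3, 4, 2]

Y: 2·3+1·4+4·1+3·0 = 14 | 4·0+2·7 = 14
M: 2·0+1·2+4·7+3·0 = 30 | 4·7+2·1 = 30
R: 2·6+1·2+4·2+3·0 = 22 | 4·5+2·1 = 22
L: 2·3+1·0+4·4+3·6 = 40 | 4·7+2·6 = 40
E: 2·0+1·4+4·0+3·8 = 28 | 4·5+2·4 = 28
gcd(2,1,4,3,4,2) = 1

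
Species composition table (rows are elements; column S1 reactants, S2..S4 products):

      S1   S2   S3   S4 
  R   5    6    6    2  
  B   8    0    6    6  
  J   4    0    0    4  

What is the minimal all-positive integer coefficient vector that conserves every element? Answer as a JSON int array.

Coefficients: [6, 1, 2, 6]

R: 6·5 = 30 | 1·6+2·6+6·2 = 30
B: 6·8 = 48 | 1·0+2·6+6·6 = 48
J: 6·4 = 24 | 1·0+2·0+6·4 = 24
gcd(6,1,2,6) = 1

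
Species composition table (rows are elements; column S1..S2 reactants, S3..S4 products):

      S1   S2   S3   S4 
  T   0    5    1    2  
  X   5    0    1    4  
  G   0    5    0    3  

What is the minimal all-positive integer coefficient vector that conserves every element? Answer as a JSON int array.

Coefficients: [5, 3, 5, 5]

T: 5·0+3·5 = 15 | 5·1+5·2 = 15
X: 5·5+3·0 = 25 | 5·1+5·4 = 25
G: 5·0+3·5 = 15 | 5·0+5·3 = 15
gcd(5,3,5,5) = 1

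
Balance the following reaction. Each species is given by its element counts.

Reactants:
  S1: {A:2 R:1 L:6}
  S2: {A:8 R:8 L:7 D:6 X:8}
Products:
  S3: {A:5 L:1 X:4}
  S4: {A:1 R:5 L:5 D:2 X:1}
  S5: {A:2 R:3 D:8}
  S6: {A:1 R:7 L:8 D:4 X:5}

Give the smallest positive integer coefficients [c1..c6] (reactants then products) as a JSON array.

A: 1·2+3·8 = 26 | 4·5+3·1+1·2+1·1 = 26
R: 1·1+3·8 = 25 | 4·0+3·5+1·3+1·7 = 25
L: 1·6+3·7 = 27 | 4·1+3·5+1·0+1·8 = 27
D: 1·0+3·6 = 18 | 4·0+3·2+1·8+1·4 = 18
X: 1·0+3·8 = 24 | 4·4+3·1+1·0+1·5 = 24
gcd(1,3,4,3,1,1) = 1

Coefficients: [1, 3, 4, 3, 1, 1]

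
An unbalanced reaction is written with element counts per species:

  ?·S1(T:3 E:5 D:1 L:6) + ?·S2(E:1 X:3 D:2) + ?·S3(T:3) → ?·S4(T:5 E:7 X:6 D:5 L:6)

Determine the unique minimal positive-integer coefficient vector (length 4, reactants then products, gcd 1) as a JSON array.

T: 3·3+6·0+2·3 = 15 | 3·5 = 15
E: 3·5+6·1+2·0 = 21 | 3·7 = 21
X: 3·0+6·3+2·0 = 18 | 3·6 = 18
D: 3·1+6·2+2·0 = 15 | 3·5 = 15
L: 3·6+6·0+2·0 = 18 | 3·6 = 18
gcd(3,6,2,3) = 1

Coefficients: [3, 6, 2, 3]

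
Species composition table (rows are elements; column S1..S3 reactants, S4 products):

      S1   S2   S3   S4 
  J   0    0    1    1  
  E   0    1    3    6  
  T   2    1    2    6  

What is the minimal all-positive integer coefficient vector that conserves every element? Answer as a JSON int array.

J: 1·0+6·0+2·1 = 2 | 2·1 = 2
E: 1·0+6·1+2·3 = 12 | 2·6 = 12
T: 1·2+6·1+2·2 = 12 | 2·6 = 12
gcd(1,6,2,2) = 1

Coefficients: [1, 6, 2, 2]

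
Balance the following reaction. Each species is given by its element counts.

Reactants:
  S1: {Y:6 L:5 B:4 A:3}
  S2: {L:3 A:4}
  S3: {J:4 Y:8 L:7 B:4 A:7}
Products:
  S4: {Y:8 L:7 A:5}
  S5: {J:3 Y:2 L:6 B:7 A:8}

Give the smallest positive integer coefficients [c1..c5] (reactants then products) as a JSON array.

Coefficients: [4, 6, 3, 5, 4]

J: 4·0+6·0+3·4 = 12 | 5·0+4·3 = 12
Y: 4·6+6·0+3·8 = 48 | 5·8+4·2 = 48
L: 4·5+6·3+3·7 = 59 | 5·7+4·6 = 59
B: 4·4+6·0+3·4 = 28 | 5·0+4·7 = 28
A: 4·3+6·4+3·7 = 57 | 5·5+4·8 = 57
gcd(4,6,3,5,4) = 1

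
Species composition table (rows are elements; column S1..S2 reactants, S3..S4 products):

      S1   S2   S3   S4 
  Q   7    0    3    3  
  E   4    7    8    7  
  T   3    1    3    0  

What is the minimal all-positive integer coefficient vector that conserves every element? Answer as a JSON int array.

Q: 3·7+6·0 = 21 | 5·3+2·3 = 21
E: 3·4+6·7 = 54 | 5·8+2·7 = 54
T: 3·3+6·1 = 15 | 5·3+2·0 = 15
gcd(3,6,5,2) = 1

Coefficients: [3, 6, 5, 2]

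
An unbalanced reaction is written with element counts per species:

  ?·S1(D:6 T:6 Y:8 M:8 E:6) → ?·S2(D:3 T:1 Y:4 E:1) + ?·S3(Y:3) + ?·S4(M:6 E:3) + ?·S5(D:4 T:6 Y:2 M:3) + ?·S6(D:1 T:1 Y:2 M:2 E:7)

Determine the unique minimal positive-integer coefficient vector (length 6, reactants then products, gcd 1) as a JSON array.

D: 5·6 = 30 | 4·3+4·0+4·0+4·4+2·1 = 30
T: 5·6 = 30 | 4·1+4·0+4·0+4·6+2·1 = 30
Y: 5·8 = 40 | 4·4+4·3+4·0+4·2+2·2 = 40
M: 5·8 = 40 | 4·0+4·0+4·6+4·3+2·2 = 40
E: 5·6 = 30 | 4·1+4·0+4·3+4·0+2·7 = 30
gcd(5,4,4,4,4,2) = 1

Coefficients: [5, 4, 4, 4, 4, 2]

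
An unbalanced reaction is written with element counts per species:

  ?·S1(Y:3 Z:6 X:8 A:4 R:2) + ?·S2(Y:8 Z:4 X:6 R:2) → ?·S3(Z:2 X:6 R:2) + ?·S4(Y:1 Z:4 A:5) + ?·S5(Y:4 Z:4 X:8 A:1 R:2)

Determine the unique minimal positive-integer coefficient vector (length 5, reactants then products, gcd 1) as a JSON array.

Y: 5·3+1·8 = 23 | 1·0+3·1+5·4 = 23
Z: 5·6+1·4 = 34 | 1·2+3·4+5·4 = 34
X: 5·8+1·6 = 46 | 1·6+3·0+5·8 = 46
A: 5·4+1·0 = 20 | 1·0+3·5+5·1 = 20
R: 5·2+1·2 = 12 | 1·2+3·0+5·2 = 12
gcd(5,1,1,3,5) = 1

Coefficients: [5, 1, 1, 3, 5]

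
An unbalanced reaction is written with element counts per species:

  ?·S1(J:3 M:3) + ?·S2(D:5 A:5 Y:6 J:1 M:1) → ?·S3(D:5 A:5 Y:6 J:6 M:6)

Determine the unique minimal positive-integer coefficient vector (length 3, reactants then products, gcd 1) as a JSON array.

D: 5·0+3·5 = 15 | 3·5 = 15
A: 5·0+3·5 = 15 | 3·5 = 15
Y: 5·0+3·6 = 18 | 3·6 = 18
J: 5·3+3·1 = 18 | 3·6 = 18
M: 5·3+3·1 = 18 | 3·6 = 18
gcd(5,3,3) = 1

Coefficients: [5, 3, 3]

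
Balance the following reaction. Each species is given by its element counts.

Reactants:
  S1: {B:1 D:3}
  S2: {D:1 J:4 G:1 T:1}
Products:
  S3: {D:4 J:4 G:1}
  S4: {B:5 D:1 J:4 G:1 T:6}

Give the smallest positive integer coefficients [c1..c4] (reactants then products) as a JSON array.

Coefficients: [5, 6, 5, 1]

B: 5·1+6·0 = 5 | 5·0+1·5 = 5
D: 5·3+6·1 = 21 | 5·4+1·1 = 21
J: 5·0+6·4 = 24 | 5·4+1·4 = 24
G: 5·0+6·1 = 6 | 5·1+1·1 = 6
T: 5·0+6·1 = 6 | 5·0+1·6 = 6
gcd(5,6,5,1) = 1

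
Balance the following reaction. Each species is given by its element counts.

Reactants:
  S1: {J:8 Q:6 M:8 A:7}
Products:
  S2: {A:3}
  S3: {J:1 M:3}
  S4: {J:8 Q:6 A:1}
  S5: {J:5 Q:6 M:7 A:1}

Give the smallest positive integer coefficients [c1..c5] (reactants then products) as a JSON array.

Coefficients: [2, 4, 3, 1, 1]

J: 2·8 = 16 | 4·0+3·1+1·8+1·5 = 16
Q: 2·6 = 12 | 4·0+3·0+1·6+1·6 = 12
M: 2·8 = 16 | 4·0+3·3+1·0+1·7 = 16
A: 2·7 = 14 | 4·3+3·0+1·1+1·1 = 14
gcd(2,4,3,1,1) = 1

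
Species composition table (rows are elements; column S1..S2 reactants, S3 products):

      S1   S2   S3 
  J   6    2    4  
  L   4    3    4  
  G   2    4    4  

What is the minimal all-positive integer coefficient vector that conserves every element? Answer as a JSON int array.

J: 2·6+4·2 = 20 | 5·4 = 20
L: 2·4+4·3 = 20 | 5·4 = 20
G: 2·2+4·4 = 20 | 5·4 = 20
gcd(2,4,5) = 1

Coefficients: [2, 4, 5]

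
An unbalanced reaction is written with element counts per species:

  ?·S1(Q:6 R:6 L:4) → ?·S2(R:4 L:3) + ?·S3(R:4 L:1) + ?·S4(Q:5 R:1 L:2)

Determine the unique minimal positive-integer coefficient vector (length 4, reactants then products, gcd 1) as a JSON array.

Q: 5·6 = 30 | 1·0+5·0+6·5 = 30
R: 5·6 = 30 | 1·4+5·4+6·1 = 30
L: 5·4 = 20 | 1·3+5·1+6·2 = 20
gcd(5,1,5,6) = 1

Coefficients: [5, 1, 5, 6]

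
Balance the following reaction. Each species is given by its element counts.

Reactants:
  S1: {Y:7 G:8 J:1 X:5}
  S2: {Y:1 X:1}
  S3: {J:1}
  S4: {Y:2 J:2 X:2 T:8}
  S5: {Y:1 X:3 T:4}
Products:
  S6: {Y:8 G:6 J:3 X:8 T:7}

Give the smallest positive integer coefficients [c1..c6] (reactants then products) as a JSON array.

Y: 3·7+4·1+5·0+2·2+3·1 = 32 | 4·8 = 32
G: 3·8+4·0+5·0+2·0+3·0 = 24 | 4·6 = 24
J: 3·1+4·0+5·1+2·2+3·0 = 12 | 4·3 = 12
X: 3·5+4·1+5·0+2·2+3·3 = 32 | 4·8 = 32
T: 3·0+4·0+5·0+2·8+3·4 = 28 | 4·7 = 28
gcd(3,4,5,2,3,4) = 1

Coefficients: [3, 4, 5, 2, 3, 4]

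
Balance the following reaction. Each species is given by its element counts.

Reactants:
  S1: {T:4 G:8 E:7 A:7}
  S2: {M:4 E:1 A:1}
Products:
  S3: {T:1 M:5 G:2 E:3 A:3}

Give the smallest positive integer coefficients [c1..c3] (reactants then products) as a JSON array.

T: 1·4+5·0 = 4 | 4·1 = 4
M: 1·0+5·4 = 20 | 4·5 = 20
G: 1·8+5·0 = 8 | 4·2 = 8
E: 1·7+5·1 = 12 | 4·3 = 12
A: 1·7+5·1 = 12 | 4·3 = 12
gcd(1,5,4) = 1

Coefficients: [1, 5, 4]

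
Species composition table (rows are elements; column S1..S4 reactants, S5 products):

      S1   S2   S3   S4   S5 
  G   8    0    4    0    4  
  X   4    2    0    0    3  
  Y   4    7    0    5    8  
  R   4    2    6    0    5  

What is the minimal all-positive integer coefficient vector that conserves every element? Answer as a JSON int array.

Coefficients: [2, 5, 2, 1, 6]

G: 2·8+5·0+2·4+1·0 = 24 | 6·4 = 24
X: 2·4+5·2+2·0+1·0 = 18 | 6·3 = 18
Y: 2·4+5·7+2·0+1·5 = 48 | 6·8 = 48
R: 2·4+5·2+2·6+1·0 = 30 | 6·5 = 30
gcd(2,5,2,1,6) = 1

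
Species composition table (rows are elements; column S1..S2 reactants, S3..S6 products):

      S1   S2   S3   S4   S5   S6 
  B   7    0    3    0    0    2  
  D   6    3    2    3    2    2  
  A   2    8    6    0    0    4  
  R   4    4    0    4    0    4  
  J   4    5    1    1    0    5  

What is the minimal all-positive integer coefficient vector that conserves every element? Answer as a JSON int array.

B: 2·7+3·0 = 14 | 2·3+1·0+3·0+4·2 = 14
D: 2·6+3·3 = 21 | 2·2+1·3+3·2+4·2 = 21
A: 2·2+3·8 = 28 | 2·6+1·0+3·0+4·4 = 28
R: 2·4+3·4 = 20 | 2·0+1·4+3·0+4·4 = 20
J: 2·4+3·5 = 23 | 2·1+1·1+3·0+4·5 = 23
gcd(2,3,2,1,3,4) = 1

Coefficients: [2, 3, 2, 1, 3, 4]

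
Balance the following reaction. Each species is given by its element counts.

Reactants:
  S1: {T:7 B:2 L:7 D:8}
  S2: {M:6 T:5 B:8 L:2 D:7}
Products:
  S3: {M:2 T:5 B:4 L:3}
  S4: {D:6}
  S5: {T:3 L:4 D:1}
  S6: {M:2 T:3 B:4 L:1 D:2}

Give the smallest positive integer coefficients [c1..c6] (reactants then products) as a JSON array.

M: 4·0+2·6 = 12 | 1·2+5·0+6·0+5·2 = 12
T: 4·7+2·5 = 38 | 1·5+5·0+6·3+5·3 = 38
B: 4·2+2·8 = 24 | 1·4+5·0+6·0+5·4 = 24
L: 4·7+2·2 = 32 | 1·3+5·0+6·4+5·1 = 32
D: 4·8+2·7 = 46 | 1·0+5·6+6·1+5·2 = 46
gcd(4,2,1,5,6,5) = 1

Coefficients: [4, 2, 1, 5, 6, 5]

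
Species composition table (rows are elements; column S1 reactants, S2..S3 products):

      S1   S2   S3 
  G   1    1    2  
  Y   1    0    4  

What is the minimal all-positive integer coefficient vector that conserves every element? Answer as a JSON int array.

Coefficients: [4, 2, 1]

G: 4·1 = 4 | 2·1+1·2 = 4
Y: 4·1 = 4 | 2·0+1·4 = 4
gcd(4,2,1) = 1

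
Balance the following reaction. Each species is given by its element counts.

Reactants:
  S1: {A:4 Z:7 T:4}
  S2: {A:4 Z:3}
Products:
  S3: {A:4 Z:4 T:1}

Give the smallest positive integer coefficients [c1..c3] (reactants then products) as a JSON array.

Coefficients: [1, 3, 4]

A: 1·4+3·4 = 16 | 4·4 = 16
Z: 1·7+3·3 = 16 | 4·4 = 16
T: 1·4+3·0 = 4 | 4·1 = 4
gcd(1,3,4) = 1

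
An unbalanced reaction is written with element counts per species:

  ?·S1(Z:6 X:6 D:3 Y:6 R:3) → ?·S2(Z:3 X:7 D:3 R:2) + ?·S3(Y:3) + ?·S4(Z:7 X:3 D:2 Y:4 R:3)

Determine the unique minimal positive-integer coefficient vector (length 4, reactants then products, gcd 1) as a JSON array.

Coefficients: [5, 3, 6, 3]

Z: 5·6 = 30 | 3·3+6·0+3·7 = 30
X: 5·6 = 30 | 3·7+6·0+3·3 = 30
D: 5·3 = 15 | 3·3+6·0+3·2 = 15
Y: 5·6 = 30 | 3·0+6·3+3·4 = 30
R: 5·3 = 15 | 3·2+6·0+3·3 = 15
gcd(5,3,6,3) = 1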